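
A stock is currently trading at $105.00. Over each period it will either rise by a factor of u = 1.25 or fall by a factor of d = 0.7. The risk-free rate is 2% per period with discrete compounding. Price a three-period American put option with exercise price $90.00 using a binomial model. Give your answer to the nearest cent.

Risk-neutral probability p = (1 + 0.02 − 0.7)/(1.25 − 0.7) = 0.3200/0.5500 = 0.5818
Terminal stock prices: S_uuu = 205.1, S_uud = 114.8, S_udd = 64.31, S_ddd = 36.01
Terminal payoffs (K − S): max(-115.1, 0) = 0, max(-24.84, 0) = 0, max(25.69, 0) = 25.69, max(53.99, 0) = 53.99
Node uu (S = 164.1): continuation = 1/1.02·[0.5818·0.0000 + 0.4182·0.0000] = 0.0000; exercise value = 0.0000 ≤ continuation, so V_uu = 0.0000
Node ud (S = 91.88): continuation = 1/1.02·[0.5818·0.0000 + 0.4182·25.6875] = 10.5314; exercise value = 0.0000 ≤ continuation, so V_ud = 10.5314
Node dd (S = 51.45): continuation = 1/1.02·[0.5818·25.6875 + 0.4182·53.9850] = 36.7853; exercise value = 38.5500 > continuation, so V_dd = 38.5500 (exercise)
Node u (S = 131.2): continuation = 1/1.02·[0.5818·0.0000 + 0.4182·10.5314] = 4.3177; exercise value = 0.0000 ≤ continuation, so V_u = 4.3177
Node d (S = 73.5): continuation = 1/1.02·[0.5818·10.5314 + 0.4182·38.5500] = 21.8120; exercise value = 16.5000 ≤ continuation, so V_d = 21.8120
Node 0 (S = 105): continuation = 1/1.02·[0.5818·4.3177 + 0.4182·21.8120] = 11.4054; exercise value = 0.0000 ≤ continuation, so V_0 = 11.4054

$11.41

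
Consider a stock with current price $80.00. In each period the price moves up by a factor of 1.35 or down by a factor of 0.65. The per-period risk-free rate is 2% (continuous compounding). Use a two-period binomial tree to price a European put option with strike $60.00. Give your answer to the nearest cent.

$5.59

Risk-neutral probability p = (e^0.02 − 0.65)/(1.35 − 0.65) = 0.3702/0.7000 = 0.5289
Terminal stock prices: S_uu = 145.8, S_ud = 70.2, S_dd = 33.8
Terminal payoffs (K − S): max(-85.8, 0) = 0, max(-10.2, 0) = 0, max(26.2, 0) = 26.2
Node u (S = 108): V_u = e^(−0.02)·[0.5289·0.0000 + 0.4711·0.0000] = 0.0000
Node d (S = 52): V_d = e^(−0.02)·[0.5289·0.0000 + 0.4711·26.2000] = 12.0995
Node 0 (S = 80): V_0 = e^(−0.02)·[0.5289·0.0000 + 0.4711·12.0995] = 5.5877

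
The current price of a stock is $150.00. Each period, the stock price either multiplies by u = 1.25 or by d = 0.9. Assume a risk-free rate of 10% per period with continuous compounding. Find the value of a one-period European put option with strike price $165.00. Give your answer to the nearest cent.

Risk-neutral probability p = (e^0.1 − 0.9)/(1.25 − 0.9) = 0.2052/0.3500 = 0.5862
Terminal stock prices: S_u = 187.5, S_d = 135
Terminal payoffs (K − S): max(-22.5, 0) = 0, max(30, 0) = 30
Node 0 (S = 150): V_0 = e^(−0.1)·[0.5862·0.0000 + 0.4138·30.0000] = 11.2326

$11.23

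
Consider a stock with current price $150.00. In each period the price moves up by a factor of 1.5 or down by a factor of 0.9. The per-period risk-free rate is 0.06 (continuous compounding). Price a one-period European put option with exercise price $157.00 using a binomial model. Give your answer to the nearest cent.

Risk-neutral probability p = (e^0.06 − 0.9)/(1.5 − 0.9) = 0.1618/0.6000 = 0.2697
Terminal stock prices: S_u = 225, S_d = 135
Terminal payoffs (K − S): max(-68, 0) = 0, max(22, 0) = 22
Node 0 (S = 150): V_0 = e^(−0.06)·[0.2697·0.0000 + 0.7303·22.0000] = 15.1304

$15.13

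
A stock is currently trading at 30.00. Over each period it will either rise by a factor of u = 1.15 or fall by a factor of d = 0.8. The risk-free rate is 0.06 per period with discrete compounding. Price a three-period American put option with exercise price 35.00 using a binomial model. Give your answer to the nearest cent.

Risk-neutral probability p = (1 + 0.06 − 0.8)/(1.15 − 0.8) = 0.2600/0.3500 = 0.7429
Terminal stock prices: S_uuu = 45.63, S_uud = 31.74, S_udd = 22.08, S_ddd = 15.36
Terminal payoffs (K − S): max(-10.63, 0) = 0, max(3.26, 0) = 3.26, max(12.92, 0) = 12.92, max(19.64, 0) = 19.64
Node uu (S = 39.67): continuation = 1/1.06·[0.7429·0.0000 + 0.2571·3.2600] = 0.7908; exercise value = 0.0000 ≤ continuation, so V_uu = 0.7908
Node ud (S = 27.6): continuation = 1/1.06·[0.7429·3.2600 + 0.2571·12.9200] = 5.4189; exercise value = 7.4000 > continuation, so V_ud = 7.4000 (exercise)
Node dd (S = 19.2): continuation = 1/1.06·[0.7429·12.9200 + 0.2571·19.6400] = 13.8189; exercise value = 15.8000 > continuation, so V_dd = 15.8000 (exercise)
Node u (S = 34.5): continuation = 1/1.06·[0.7429·0.7908 + 0.2571·7.4000] = 2.3494; exercise value = 0.5000 ≤ continuation, so V_u = 2.3494
Node d (S = 24): continuation = 1/1.06·[0.7429·7.4000 + 0.2571·15.8000] = 9.0189; exercise value = 11.0000 > continuation, so V_d = 11.0000 (exercise)
Node 0 (S = 30): continuation = 1/1.06·[0.7429·2.3494 + 0.2571·11.0000] = 4.3149; exercise value = 5.0000 > continuation, so V_0 = 5.0000 (exercise)

5.00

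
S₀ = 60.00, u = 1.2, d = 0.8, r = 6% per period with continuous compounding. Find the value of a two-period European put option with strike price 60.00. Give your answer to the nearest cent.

3.25

Risk-neutral probability p = (e^0.06 − 0.8)/(1.2 − 0.8) = 0.2618/0.4000 = 0.6546
Terminal stock prices: S_uu = 86.4, S_ud = 57.6, S_dd = 38.4
Terminal payoffs (K − S): max(-26.4, 0) = 0, max(2.4, 0) = 2.4, max(21.6, 0) = 21.6
Node u (S = 72): V_u = e^(−0.06)·[0.6546·0.0000 + 0.3454·2.4000] = 0.7807
Node d (S = 48): V_d = e^(−0.06)·[0.6546·2.4000 + 0.3454·21.6000] = 8.5059
Node 0 (S = 60): V_0 = e^(−0.06)·[0.6546·0.7807 + 0.3454·8.5059] = 3.2482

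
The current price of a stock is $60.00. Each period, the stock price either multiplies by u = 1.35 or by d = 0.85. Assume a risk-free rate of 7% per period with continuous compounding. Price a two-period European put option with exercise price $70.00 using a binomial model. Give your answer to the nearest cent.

$7.63

Risk-neutral probability p = (e^0.07 − 0.85)/(1.35 − 0.85) = 0.2225/0.5000 = 0.4450
Terminal stock prices: S_uu = 109.4, S_ud = 68.85, S_dd = 43.35
Terminal payoffs (K − S): max(-39.35, 0) = 0, max(1.15, 0) = 1.15, max(26.65, 0) = 26.65
Node u (S = 81): V_u = e^(−0.07)·[0.4450·0.0000 + 0.5550·1.1500] = 0.5951
Node d (S = 51): V_d = e^(−0.07)·[0.4450·1.1500 + 0.5550·26.6500] = 14.2676
Node 0 (S = 60): V_0 = e^(−0.07)·[0.4450·0.5951 + 0.5550·14.2676] = 7.6299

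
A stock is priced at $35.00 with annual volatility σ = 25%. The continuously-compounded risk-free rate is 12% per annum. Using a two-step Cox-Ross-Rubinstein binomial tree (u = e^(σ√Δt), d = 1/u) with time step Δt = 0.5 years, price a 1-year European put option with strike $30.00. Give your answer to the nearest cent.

CRR parameters: u = e^(σ√Δt) = e^(0.25·√0.5) = 1.1934, d = 1/u = 0.8380
Per-period rate: rΔt = 0.12·0.5 = 0.06, so R = e^0.06 = 1.0618
Risk-neutral probability p = (e^0.06 − 0.8380)/(1.1934 − 0.8380) = 0.2239/0.3554 = 0.6299
Terminal stock prices: S_uu = 49.84, S_ud = 35, S_dd = 24.58
Terminal payoffs (K − S): max(-19.84, 0) = 0, max(-5, 0) = 0, max(5.423, 0) = 5.423
Node u (S = 41.77): V_u = e^(−0.06)·[0.6299·0.0000 + 0.3701·0.0000] = 0.0000
Node d (S = 29.33): V_d = e^(−0.06)·[0.6299·0.0000 + 0.3701·5.4234] = 1.8902
Node 0 (S = 35): V_0 = e^(−0.06)·[0.6299·0.0000 + 0.3701·1.8902] = 0.6588

$0.66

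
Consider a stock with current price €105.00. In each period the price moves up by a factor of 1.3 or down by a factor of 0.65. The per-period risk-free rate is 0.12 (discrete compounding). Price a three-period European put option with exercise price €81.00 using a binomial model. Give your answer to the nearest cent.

Risk-neutral probability p = (1 + 0.12 − 0.65)/(1.3 − 0.65) = 0.4700/0.6500 = 0.7231
Terminal stock prices: S_uuu = 230.7, S_uud = 115.3, S_udd = 57.67, S_ddd = 28.84
Terminal payoffs (K − S): max(-149.7, 0) = 0, max(-34.34, 0) = 0, max(23.33, 0) = 23.33, max(52.16, 0) = 52.16
Node uu (S = 177.5): V_uu = 1/1.12·[0.7231·0.0000 + 0.2769·0.0000] = 0.0000
Node ud (S = 88.73): V_ud = 1/1.12·[0.7231·0.0000 + 0.2769·23.3287] = 5.7681
Node dd (S = 44.36): V_dd = 1/1.12·[0.7231·23.3287 + 0.2769·52.1644] = 27.9589
Node u (S = 136.5): V_u = 1/1.12·[0.7231·0.0000 + 0.2769·5.7681] = 1.4262
Node d (S = 68.25): V_d = 1/1.12·[0.7231·5.7681 + 0.2769·27.9589] = 10.6368
Node 0 (S = 105): V_0 = 1/1.12·[0.7231·1.4262 + 0.2769·10.6368] = 3.5507

€3.55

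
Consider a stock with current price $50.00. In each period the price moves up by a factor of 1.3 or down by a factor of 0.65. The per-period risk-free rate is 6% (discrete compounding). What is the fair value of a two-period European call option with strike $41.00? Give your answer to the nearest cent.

$15.92

Risk-neutral probability p = (1 + 0.06 − 0.65)/(1.3 − 0.65) = 0.4100/0.6500 = 0.6308
Terminal stock prices: S_uu = 84.5, S_ud = 42.25, S_dd = 21.13
Terminal payoffs (S − K): max(43.5, 0) = 43.5, max(1.25, 0) = 1.25, max(-19.87, 0) = 0
Node u (S = 65): V_u = 1/1.06·[0.6308·43.5000 + 0.3692·1.2500] = 26.3208
Node d (S = 32.5): V_d = 1/1.06·[0.6308·1.2500 + 0.3692·0.0000] = 0.7438
Node 0 (S = 50): V_0 = 1/1.06·[0.6308·26.3208 + 0.3692·0.7438] = 15.9217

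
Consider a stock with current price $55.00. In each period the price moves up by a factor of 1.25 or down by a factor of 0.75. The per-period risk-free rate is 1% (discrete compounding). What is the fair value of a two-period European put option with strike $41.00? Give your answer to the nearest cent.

Risk-neutral probability p = (1 + 0.01 − 0.75)/(1.25 − 0.75) = 0.2600/0.5000 = 0.5200
Terminal stock prices: S_uu = 85.94, S_ud = 51.56, S_dd = 30.94
Terminal payoffs (K − S): max(-44.94, 0) = 0, max(-10.56, 0) = 0, max(10.06, 0) = 10.06
Node u (S = 68.75): V_u = 1/1.01·[0.5200·0.0000 + 0.4800·0.0000] = 0.0000
Node d (S = 41.25): V_d = 1/1.01·[0.5200·0.0000 + 0.4800·10.0625] = 4.7822
Node 0 (S = 55): V_0 = 1/1.01·[0.5200·0.0000 + 0.4800·4.7822] = 2.2727

$2.27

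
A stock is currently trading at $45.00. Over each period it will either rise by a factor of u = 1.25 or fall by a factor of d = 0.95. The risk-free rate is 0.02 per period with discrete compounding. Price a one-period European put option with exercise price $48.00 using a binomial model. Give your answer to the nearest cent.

$3.95

Risk-neutral probability p = (1 + 0.02 − 0.95)/(1.25 − 0.95) = 0.0700/0.3000 = 0.2333
Terminal stock prices: S_u = 56.25, S_d = 42.75
Terminal payoffs (K − S): max(-8.25, 0) = 0, max(5.25, 0) = 5.25
Node 0 (S = 45): V_0 = 1/1.02·[0.2333·0.0000 + 0.7667·5.2500] = 3.9461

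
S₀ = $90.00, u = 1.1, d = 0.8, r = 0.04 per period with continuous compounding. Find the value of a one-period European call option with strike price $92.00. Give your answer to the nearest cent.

$5.40

Risk-neutral probability p = (e^0.04 − 0.8)/(1.1 − 0.8) = 0.2408/0.3000 = 0.8027
Terminal stock prices: S_u = 99, S_d = 72
Terminal payoffs (S − K): max(7, 0) = 7, max(-20, 0) = 0
Node 0 (S = 90): V_0 = e^(−0.04)·[0.8027·7.0000 + 0.1973·0.0000] = 5.3986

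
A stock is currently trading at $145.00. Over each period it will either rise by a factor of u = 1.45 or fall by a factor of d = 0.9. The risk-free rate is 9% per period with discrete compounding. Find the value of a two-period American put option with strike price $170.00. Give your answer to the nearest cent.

$25.00

Risk-neutral probability p = (1 + 0.09 − 0.9)/(1.45 − 0.9) = 0.1900/0.5500 = 0.3455
Terminal stock prices: S_uu = 304.9, S_ud = 189.2, S_dd = 117.5
Terminal payoffs (K − S): max(-134.9, 0) = 0, max(-19.22, 0) = 0, max(52.55, 0) = 52.55
Node u (S = 210.2): continuation = 1/1.09·[0.3455·0.0000 + 0.6545·0.0000] = 0.0000; exercise value = 0.0000 ≤ continuation, so V_u = 0.0000
Node d (S = 130.5): continuation = 1/1.09·[0.3455·0.0000 + 0.6545·52.5500] = 31.5563; exercise value = 39.5000 > continuation, so V_d = 39.5000 (exercise)
Node 0 (S = 145): continuation = 1/1.09·[0.3455·0.0000 + 0.6545·39.5000] = 23.7198; exercise value = 25.0000 > continuation, so V_0 = 25.0000 (exercise)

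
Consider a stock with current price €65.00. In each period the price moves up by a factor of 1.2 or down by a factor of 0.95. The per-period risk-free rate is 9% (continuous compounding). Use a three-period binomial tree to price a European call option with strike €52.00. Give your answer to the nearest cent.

€25.30

Risk-neutral probability p = (e^0.09 − 0.95)/(1.2 − 0.95) = 0.1442/0.2500 = 0.5767
Terminal stock prices: S_uuu = 112.3, S_uud = 88.92, S_udd = 70.39, S_ddd = 55.73
Terminal payoffs (S − K): max(60.32, 0) = 60.32, max(36.92, 0) = 36.92, max(18.39, 0) = 18.39, max(3.729, 0) = 3.729
Node uu (S = 93.6): V_uu = e^(−0.09)·[0.5767·60.3200 + 0.4233·36.9200] = 46.0756
Node ud (S = 74.1): V_ud = e^(−0.09)·[0.5767·36.9200 + 0.4233·18.3950] = 26.5756
Node dd (S = 58.66): V_dd = e^(−0.09)·[0.5767·18.3950 + 0.4233·3.7294] = 11.1381
Node u (S = 78): V_u = e^(−0.09)·[0.5767·46.0756 + 0.4233·26.5756] = 34.5659
Node d (S = 61.75): V_d = e^(−0.09)·[0.5767·26.5756 + 0.4233·11.1381] = 18.3159
Node 0 (S = 65): V_0 = e^(−0.09)·[0.5767·34.5659 + 0.4233·18.3159] = 25.3043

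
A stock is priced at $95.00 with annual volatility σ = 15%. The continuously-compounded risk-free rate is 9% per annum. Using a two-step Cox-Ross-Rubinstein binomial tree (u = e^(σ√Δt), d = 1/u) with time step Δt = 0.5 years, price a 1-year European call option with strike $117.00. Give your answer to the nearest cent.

$0.20

CRR parameters: u = e^(σ√Δt) = e^(0.15·√0.5) = 1.1119, d = 1/u = 0.8994
Per-period rate: rΔt = 0.09·0.5 = 0.045, so R = e^0.045 = 1.0460
Risk-neutral probability p = (e^0.045 − 0.8994)/(1.1119 − 0.8994) = 0.1467/0.2125 = 0.6901
Terminal stock prices: S_uu = 117.4, S_ud = 95, S_dd = 76.84
Terminal payoffs (S − K): max(0.4496, 0) = 0.4496, max(-22, 0) = 0, max(-40.16, 0) = 0
Node u (S = 105.6): V_u = e^(−0.045)·[0.6901·0.4496 + 0.3099·0.0000] = 0.2966
Node d (S = 85.44): V_d = e^(−0.045)·[0.6901·0.0000 + 0.3099·0.0000] = 0.0000
Node 0 (S = 95): V_0 = e^(−0.045)·[0.6901·0.2966 + 0.3099·0.0000] = 0.1957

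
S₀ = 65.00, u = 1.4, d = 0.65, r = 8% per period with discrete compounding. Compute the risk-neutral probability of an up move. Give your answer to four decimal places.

p = 0.5733

Risk-neutral probability p = (1 + 0.08 − 0.65)/(1.4 − 0.65) = 0.4300/0.7500 = 0.5733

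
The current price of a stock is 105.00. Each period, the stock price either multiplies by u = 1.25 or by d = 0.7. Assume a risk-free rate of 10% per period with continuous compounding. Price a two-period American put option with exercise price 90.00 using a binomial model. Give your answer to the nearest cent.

Risk-neutral probability p = (e^0.1 − 0.7)/(1.25 − 0.7) = 0.4052/0.5500 = 0.7367
Terminal stock prices: S_uu = 164.1, S_ud = 91.88, S_dd = 51.45
Terminal payoffs (K − S): max(-74.06, 0) = 0, max(-1.875, 0) = 0, max(38.55, 0) = 38.55
Node u (S = 131.2): continuation = e^(−0.1)·[0.7367·0.0000 + 0.2633·0.0000] = 0.0000; exercise value = 0.0000 ≤ continuation, so V_u = 0.0000
Node d (S = 73.5): continuation = e^(−0.1)·[0.7367·0.0000 + 0.2633·38.5500] = 9.1852; exercise value = 16.5000 > continuation, so V_d = 16.5000 (exercise)
Node 0 (S = 105): continuation = e^(−0.1)·[0.7367·0.0000 + 0.2633·16.5000] = 3.9314; exercise value = 0.0000 ≤ continuation, so V_0 = 3.9314

3.93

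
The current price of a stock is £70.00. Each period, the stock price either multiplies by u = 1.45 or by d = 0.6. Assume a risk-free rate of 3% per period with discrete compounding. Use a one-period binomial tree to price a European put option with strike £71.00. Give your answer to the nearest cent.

Risk-neutral probability p = (1 + 0.03 − 0.6)/(1.45 − 0.6) = 0.4300/0.8500 = 0.5059
Terminal stock prices: S_u = 101.5, S_d = 42
Terminal payoffs (K − S): max(-30.5, 0) = 0, max(29, 0) = 29
Node 0 (S = 70): V_0 = 1/1.03·[0.5059·0.0000 + 0.4941·29.0000] = 13.9121

£13.91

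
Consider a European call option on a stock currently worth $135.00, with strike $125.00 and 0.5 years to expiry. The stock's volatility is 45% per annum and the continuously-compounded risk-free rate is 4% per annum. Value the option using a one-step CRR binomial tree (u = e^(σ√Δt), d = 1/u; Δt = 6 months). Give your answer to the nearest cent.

CRR parameters: u = e^(σ√Δt) = e^(0.45·√0.5) = 1.3746, d = 1/u = 0.7275
Per-period rate: rΔt = 0.04·0.5 = 0.02, so R = e^0.02 = 1.0202
Risk-neutral probability p = (e^0.02 − 0.7275)/(1.3746 − 0.7275) = 0.2927/0.6472 = 0.4523
Terminal stock prices: S_u = 185.6, S_d = 98.21
Terminal payoffs (S − K): max(60.58, 0) = 60.58, max(-26.79, 0) = 0
Node 0 (S = 135): V_0 = e^(−0.02)·[0.4523·60.5775 + 0.5477·0.0000] = 26.8584

$26.86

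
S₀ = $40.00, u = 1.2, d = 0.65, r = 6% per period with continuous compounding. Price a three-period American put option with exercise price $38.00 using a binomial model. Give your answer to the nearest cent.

Risk-neutral probability p = (e^0.06 − 0.65)/(1.2 − 0.65) = 0.4118/0.5500 = 0.7488
Terminal stock prices: S_uuu = 69.12, S_uud = 37.44, S_udd = 20.28, S_ddd = 10.98
Terminal payoffs (K − S): max(-31.12, 0) = 0, max(0.56, 0) = 0.56, max(17.72, 0) = 17.72, max(27.02, 0) = 27.02
Node uu (S = 57.6): continuation = e^(−0.06)·[0.7488·0.0000 + 0.2512·0.5600] = 0.1325; exercise value = 0.0000 ≤ continuation, so V_uu = 0.1325
Node ud (S = 31.2): continuation = e^(−0.06)·[0.7488·0.5600 + 0.2512·17.7200] = 4.5871; exercise value = 6.8000 > continuation, so V_ud = 6.8000 (exercise)
Node dd (S = 16.9): continuation = e^(−0.06)·[0.7488·17.7200 + 0.2512·27.0150] = 18.8871; exercise value = 21.1000 > continuation, so V_dd = 21.1000 (exercise)
Node u (S = 48): continuation = e^(−0.06)·[0.7488·0.1325 + 0.2512·6.8000] = 1.7022; exercise value = 0.0000 ≤ continuation, so V_u = 1.7022
Node d (S = 26): continuation = e^(−0.06)·[0.7488·6.8000 + 0.2512·21.1000] = 9.7871; exercise value = 12.0000 > continuation, so V_d = 12.0000 (exercise)
Node 0 (S = 40): continuation = e^(−0.06)·[0.7488·1.7022 + 0.2512·12.0000] = 4.0393; exercise value = 0.0000 ≤ continuation, so V_0 = 4.0393

$4.04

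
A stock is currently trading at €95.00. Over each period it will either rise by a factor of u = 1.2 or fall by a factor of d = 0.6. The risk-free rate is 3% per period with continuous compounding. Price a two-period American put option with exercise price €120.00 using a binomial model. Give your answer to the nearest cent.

€27.13

Risk-neutral probability p = (e^0.03 − 0.6)/(1.2 − 0.6) = 0.4305/0.6000 = 0.7174
Terminal stock prices: S_uu = 136.8, S_ud = 68.4, S_dd = 34.2
Terminal payoffs (K − S): max(-16.8, 0) = 0, max(51.6, 0) = 51.6, max(85.8, 0) = 85.8
Node u (S = 114): continuation = e^(−0.03)·[0.7174·0.0000 + 0.2826·51.6000] = 14.1500; exercise value = 6.0000 ≤ continuation, so V_u = 14.1500
Node d (S = 57): continuation = e^(−0.03)·[0.7174·51.6000 + 0.2826·85.8000] = 59.4535; exercise value = 63.0000 > continuation, so V_d = 63.0000 (exercise)
Node 0 (S = 95): continuation = e^(−0.03)·[0.7174·14.1500 + 0.2826·63.0000] = 27.1277; exercise value = 25.0000 ≤ continuation, so V_0 = 27.1277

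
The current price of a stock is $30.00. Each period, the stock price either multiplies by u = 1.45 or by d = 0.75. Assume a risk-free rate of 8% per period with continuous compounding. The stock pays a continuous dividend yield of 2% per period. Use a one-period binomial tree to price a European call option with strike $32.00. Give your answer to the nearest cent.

$4.73

Per-period risk-free factor R = e^0.08 = 1.0833; dividend-adjusted growth = e^(0.08−0.02) = 1.0618.
Risk-neutral probability p = (1.0618 − 0.75)/(1.45 − 0.75) = 0.3118/0.7000 = 0.4455
Terminal stock prices: S_u = 43.5, S_d = 22.5
Terminal payoffs (S − K): max(11.5, 0) = 11.5, max(-9.5, 0) = 0
Node 0 (S = 30): V_0 = e^(−0.08)·[0.4455·11.5000 + 0.5545·0.0000] = 4.7292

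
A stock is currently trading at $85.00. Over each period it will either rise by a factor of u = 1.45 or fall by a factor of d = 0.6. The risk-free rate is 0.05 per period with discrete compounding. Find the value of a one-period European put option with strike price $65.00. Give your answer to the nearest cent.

$6.27

Risk-neutral probability p = (1 + 0.05 − 0.6)/(1.45 − 0.6) = 0.4500/0.8500 = 0.5294
Terminal stock prices: S_u = 123.2, S_d = 51
Terminal payoffs (K − S): max(-58.25, 0) = 0, max(14, 0) = 14
Node 0 (S = 85): V_0 = 1/1.05·[0.5294·0.0000 + 0.4706·14.0000] = 6.2745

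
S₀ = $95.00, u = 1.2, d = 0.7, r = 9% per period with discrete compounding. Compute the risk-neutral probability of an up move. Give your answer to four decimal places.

Risk-neutral probability p = (1 + 0.09 − 0.7)/(1.2 − 0.7) = 0.3900/0.5000 = 0.7800

p = 0.7800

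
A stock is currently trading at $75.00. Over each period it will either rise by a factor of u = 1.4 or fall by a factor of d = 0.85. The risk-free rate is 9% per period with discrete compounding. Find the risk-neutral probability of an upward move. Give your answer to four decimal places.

p = 0.4364

Risk-neutral probability p = (1 + 0.09 − 0.85)/(1.4 − 0.85) = 0.2400/0.5500 = 0.4364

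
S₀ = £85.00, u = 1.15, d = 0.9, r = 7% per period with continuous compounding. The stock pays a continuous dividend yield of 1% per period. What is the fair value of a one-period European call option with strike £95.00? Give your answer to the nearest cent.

£1.66

Per-period risk-free factor R = e^0.07 = 1.0725; dividend-adjusted growth = e^(0.07−0.01) = 1.0618.
Risk-neutral probability p = (1.0618 − 0.9)/(1.15 − 0.9) = 0.1618/0.2500 = 0.6473
Terminal stock prices: S_u = 97.75, S_d = 76.5
Terminal payoffs (S − K): max(2.75, 0) = 2.75, max(-18.5, 0) = 0
Node 0 (S = 85): V_0 = e^(−0.07)·[0.6473·2.7500 + 0.3527·0.0000] = 1.6598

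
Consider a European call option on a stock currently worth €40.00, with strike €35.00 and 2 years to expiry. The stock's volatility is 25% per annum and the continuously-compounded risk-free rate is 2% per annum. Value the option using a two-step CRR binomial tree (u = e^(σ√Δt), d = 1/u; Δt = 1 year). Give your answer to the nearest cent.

CRR parameters: u = e^(σ√Δt) = e^(0.25·√1) = 1.2840, d = 1/u = 0.7788
Per-period rate: rΔt = 0.02·1 = 0.02, so R = e^0.02 = 1.0202
Risk-neutral probability p = (e^0.02 − 0.7788)/(1.2840 − 0.7788) = 0.2414/0.5052 = 0.4778
Terminal stock prices: S_uu = 65.95, S_ud = 40, S_dd = 24.26
Terminal payoffs (S − K): max(30.95, 0) = 30.95, max(5, 0) = 5, max(-10.74, 0) = 0
Node u (S = 51.36): V_u = e^(−0.02)·[0.4778·30.9489 + 0.5222·5.0000] = 17.0541
Node d (S = 31.15): V_d = e^(−0.02)·[0.4778·5.0000 + 0.5222·0.0000] = 2.3417
Node 0 (S = 40): V_0 = e^(−0.02)·[0.4778·17.0541 + 0.5222·2.3417] = 9.1858

€9.19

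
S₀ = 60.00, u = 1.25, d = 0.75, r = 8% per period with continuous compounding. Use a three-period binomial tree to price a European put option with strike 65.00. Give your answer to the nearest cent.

Risk-neutral probability p = (e^0.08 − 0.75)/(1.25 − 0.75) = 0.3333/0.5000 = 0.6666
Terminal stock prices: S_uuu = 117.2, S_uud = 70.31, S_udd = 42.19, S_ddd = 25.31
Terminal payoffs (K − S): max(-52.19, 0) = 0, max(-5.312, 0) = 0, max(22.81, 0) = 22.81, max(39.69, 0) = 39.69
Node uu (S = 93.75): V_uu = e^(−0.08)·[0.6666·0.0000 + 0.3334·0.0000] = 0.0000
Node ud (S = 56.25): V_ud = e^(−0.08)·[0.6666·0.0000 + 0.3334·22.8125] = 7.0215
Node dd (S = 33.75): V_dd = e^(−0.08)·[0.6666·22.8125 + 0.3334·39.6875] = 26.2526
Node u (S = 75): V_u = e^(−0.08)·[0.6666·0.0000 + 0.3334·7.0215] = 2.1611
Node d (S = 45): V_d = e^(−0.08)·[0.6666·7.0215 + 0.3334·26.2526] = 12.4008
Node 0 (S = 60): V_0 = e^(−0.08)·[0.6666·2.1611 + 0.3334·12.4008] = 5.1467

5.15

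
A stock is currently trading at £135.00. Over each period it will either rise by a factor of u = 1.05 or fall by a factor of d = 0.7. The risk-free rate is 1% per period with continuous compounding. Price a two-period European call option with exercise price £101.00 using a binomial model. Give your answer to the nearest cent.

£36.80

Risk-neutral probability p = (e^0.01 − 0.7)/(1.05 − 0.7) = 0.3101/0.3500 = 0.8859
Terminal stock prices: S_uu = 148.8, S_ud = 99.22, S_dd = 66.15
Terminal payoffs (S − K): max(47.84, 0) = 47.84, max(-1.775, 0) = 0, max(-34.85, 0) = 0
Node u (S = 141.8): V_u = e^(−0.01)·[0.8859·47.8375 + 0.1141·0.0000] = 41.9556
Node d (S = 94.5): V_d = e^(−0.01)·[0.8859·0.0000 + 0.1141·0.0000] = 0.0000
Node 0 (S = 135): V_0 = e^(−0.01)·[0.8859·41.9556 + 0.1141·0.0000] = 36.7968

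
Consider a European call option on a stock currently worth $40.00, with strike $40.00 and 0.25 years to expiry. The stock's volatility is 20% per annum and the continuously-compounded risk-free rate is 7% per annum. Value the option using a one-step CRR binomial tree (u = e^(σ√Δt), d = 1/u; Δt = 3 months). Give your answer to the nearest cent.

CRR parameters: u = e^(σ√Δt) = e^(0.2·√0.25) = 1.1052, d = 1/u = 0.9048
Per-period rate: rΔt = 0.07·0.25 = 0.0175, so R = e^0.0175 = 1.0177
Risk-neutral probability p = (e^0.0175 − 0.9048)/(1.1052 − 0.9048) = 0.1128/0.2003 = 0.5631
Terminal stock prices: S_u = 44.21, S_d = 36.19
Terminal payoffs (S − K): max(4.207, 0) = 4.207, max(-3.807, 0) = 0
Node 0 (S = 40): V_0 = e^(−0.0175)·[0.5631·4.2068 + 0.4369·0.0000] = 2.3280

$2.33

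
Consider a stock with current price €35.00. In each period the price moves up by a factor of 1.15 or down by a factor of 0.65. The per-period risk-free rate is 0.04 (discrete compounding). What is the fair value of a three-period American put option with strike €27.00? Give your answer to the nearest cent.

Risk-neutral probability p = (1 + 0.04 − 0.65)/(1.15 − 0.65) = 0.3900/0.5000 = 0.7800
Terminal stock prices: S_uuu = 53.23, S_uud = 30.09, S_udd = 17.01, S_ddd = 9.612
Terminal payoffs (K − S): max(-26.23, 0) = 0, max(-3.087, 0) = 0, max(9.994, 0) = 9.994, max(17.39, 0) = 17.39
Node uu (S = 46.29): continuation = 1/1.04·[0.7800·0.0000 + 0.2200·0.0000] = 0.0000; exercise value = 0.0000 ≤ continuation, so V_uu = 0.0000
Node ud (S = 26.16): continuation = 1/1.04·[0.7800·0.0000 + 0.2200·9.9944] = 2.1142; exercise value = 0.8375 ≤ continuation, so V_ud = 2.1142
Node dd (S = 14.79): continuation = 1/1.04·[0.7800·9.9944 + 0.2200·17.3881] = 11.1740; exercise value = 12.2125 > continuation, so V_dd = 12.2125 (exercise)
Node u (S = 40.25): continuation = 1/1.04·[0.7800·0.0000 + 0.2200·2.1142] = 0.4472; exercise value = 0.0000 ≤ continuation, so V_u = 0.4472
Node d (S = 22.75): continuation = 1/1.04·[0.7800·2.1142 + 0.2200·12.2125] = 4.1691; exercise value = 4.2500 > continuation, so V_d = 4.2500 (exercise)
Node 0 (S = 35): continuation = 1/1.04·[0.7800·0.4472 + 0.2200·4.2500] = 1.2345; exercise value = 0.0000 ≤ continuation, so V_0 = 1.2345

€1.23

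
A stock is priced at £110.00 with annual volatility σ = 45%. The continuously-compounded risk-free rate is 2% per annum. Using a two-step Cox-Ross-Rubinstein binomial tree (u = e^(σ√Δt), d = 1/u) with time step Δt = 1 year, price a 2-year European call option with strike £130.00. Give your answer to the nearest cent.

CRR parameters: u = e^(σ√Δt) = e^(0.45·√1) = 1.5683, d = 1/u = 0.6376
Per-period rate: rΔt = 0.02·1 = 0.02, so R = e^0.02 = 1.0202
Risk-neutral probability p = (e^0.02 − 0.6376)/(1.5683 − 0.6376) = 0.3826/0.9307 = 0.4111
Terminal stock prices: S_uu = 270.6, S_ud = 110, S_dd = 44.72
Terminal payoffs (S − K): max(140.6, 0) = 140.6, max(-20, 0) = 0, max(-85.28, 0) = 0
Node u (S = 172.5): V_u = e^(−0.02)·[0.4111·140.5563 + 0.5889·0.0000] = 56.6339
Node d (S = 70.14): V_d = e^(−0.02)·[0.4111·0.0000 + 0.5889·0.0000] = 0.0000
Node 0 (S = 110): V_0 = e^(−0.02)·[0.4111·56.6339 + 0.5889·0.0000] = 22.8193

£22.82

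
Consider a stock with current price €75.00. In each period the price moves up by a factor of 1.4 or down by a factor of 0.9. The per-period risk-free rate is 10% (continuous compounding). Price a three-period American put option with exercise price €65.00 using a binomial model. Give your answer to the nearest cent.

Risk-neutral probability p = (e^0.1 − 0.9)/(1.4 − 0.9) = 0.2052/0.5000 = 0.4103
Terminal stock prices: S_uuu = 205.8, S_uud = 132.3, S_udd = 85.05, S_ddd = 54.68
Terminal payoffs (K − S): max(-140.8, 0) = 0, max(-67.3, 0) = 0, max(-20.05, 0) = 0, max(10.32, 0) = 10.32
Node uu (S = 147): continuation = e^(−0.1)·[0.4103·0.0000 + 0.5897·0.0000] = 0.0000; exercise value = 0.0000 ≤ continuation, so V_uu = 0.0000
Node ud (S = 94.5): continuation = e^(−0.1)·[0.4103·0.0000 + 0.5897·0.0000] = 0.0000; exercise value = 0.0000 ≤ continuation, so V_ud = 0.0000
Node dd (S = 60.75): continuation = e^(−0.1)·[0.4103·0.0000 + 0.5897·10.3250] = 5.5088; exercise value = 4.2500 ≤ continuation, so V_dd = 5.5088
Node u (S = 105): continuation = e^(−0.1)·[0.4103·0.0000 + 0.5897·0.0000] = 0.0000; exercise value = 0.0000 ≤ continuation, so V_u = 0.0000
Node d (S = 67.5): continuation = e^(−0.1)·[0.4103·0.0000 + 0.5897·5.5088] = 2.9392; exercise value = 0.0000 ≤ continuation, so V_d = 2.9392
Node 0 (S = 75): continuation = e^(−0.1)·[0.4103·0.0000 + 0.5897·2.9392] = 1.5682; exercise value = 0.0000 ≤ continuation, so V_0 = 1.5682

€1.57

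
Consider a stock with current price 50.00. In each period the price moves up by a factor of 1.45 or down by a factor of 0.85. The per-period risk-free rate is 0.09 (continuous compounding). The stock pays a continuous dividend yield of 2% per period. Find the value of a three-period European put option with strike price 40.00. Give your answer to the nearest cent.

1.77

Per-period risk-free factor R = e^0.09 = 1.0942; dividend-adjusted growth = e^(0.09−0.02) = 1.0725.
Risk-neutral probability p = (1.0725 − 0.85)/(1.45 − 0.85) = 0.2225/0.6000 = 0.3708
Terminal stock prices: S_uuu = 152.4, S_uud = 89.36, S_udd = 52.38, S_ddd = 30.71
Terminal payoffs (K − S): max(-112.4, 0) = 0, max(-49.36, 0) = 0, max(-12.38, 0) = 0, max(9.294, 0) = 9.294
Node uu (S = 105.1): V_uu = e^(−0.09)·[0.3708·0.0000 + 0.6292·0.0000] = 0.0000
Node ud (S = 61.62): V_ud = e^(−0.09)·[0.3708·0.0000 + 0.6292·0.0000] = 0.0000
Node dd (S = 36.12): V_dd = e^(−0.09)·[0.3708·0.0000 + 0.6292·9.2938] = 5.3439
Node u (S = 72.5): V_u = e^(−0.09)·[0.3708·0.0000 + 0.6292·0.0000] = 0.0000
Node d (S = 42.5): V_d = e^(−0.09)·[0.3708·0.0000 + 0.6292·5.3439] = 3.0728
Node 0 (S = 50): V_0 = e^(−0.09)·[0.3708·0.0000 + 0.6292·3.0728] = 1.7669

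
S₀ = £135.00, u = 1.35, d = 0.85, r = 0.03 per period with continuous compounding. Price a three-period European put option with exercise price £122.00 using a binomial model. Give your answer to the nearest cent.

Risk-neutral probability p = (e^0.03 − 0.85)/(1.35 − 0.85) = 0.1805/0.5000 = 0.3609
Terminal stock prices: S_uuu = 332.2, S_uud = 209.1, S_udd = 131.7, S_ddd = 82.91
Terminal payoffs (K − S): max(-210.2, 0) = 0, max(-87.13, 0) = 0, max(-9.676, 0) = 0, max(39.09, 0) = 39.09
Node uu (S = 246): V_uu = e^(−0.03)·[0.3609·0.0000 + 0.6391·0.0000] = 0.0000
Node ud (S = 154.9): V_ud = e^(−0.03)·[0.3609·0.0000 + 0.6391·0.0000] = 0.0000
Node dd (S = 97.54): V_dd = e^(−0.03)·[0.3609·0.0000 + 0.6391·39.0931] = 24.2457
Node u (S = 182.2): V_u = e^(−0.03)·[0.3609·0.0000 + 0.6391·0.0000] = 0.0000
Node d (S = 114.8): V_d = e^(−0.03)·[0.3609·0.0000 + 0.6391·24.2457] = 15.0372
Node 0 (S = 135): V_0 = e^(−0.03)·[0.3609·0.0000 + 0.6391·15.0372] = 9.3261

£9.33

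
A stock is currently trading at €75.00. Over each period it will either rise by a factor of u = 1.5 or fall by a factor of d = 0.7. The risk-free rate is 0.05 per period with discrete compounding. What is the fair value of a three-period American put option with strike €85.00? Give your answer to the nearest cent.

€20.99

Risk-neutral probability p = (1 + 0.05 − 0.7)/(1.5 − 0.7) = 0.3500/0.8000 = 0.4375
Terminal stock prices: S_uuu = 253.1, S_uud = 118.1, S_udd = 55.12, S_ddd = 25.72
Terminal payoffs (K − S): max(-168.1, 0) = 0, max(-33.12, 0) = 0, max(29.88, 0) = 29.88, max(59.28, 0) = 59.28
Node uu (S = 168.8): continuation = 1/1.05·[0.4375·0.0000 + 0.5625·0.0000] = 0.0000; exercise value = 0.0000 ≤ continuation, so V_uu = 0.0000
Node ud (S = 78.75): continuation = 1/1.05·[0.4375·0.0000 + 0.5625·29.8750] = 16.0045; exercise value = 6.2500 ≤ continuation, so V_ud = 16.0045
Node dd (S = 36.75): continuation = 1/1.05·[0.4375·29.8750 + 0.5625·59.2750] = 44.2024; exercise value = 48.2500 > continuation, so V_dd = 48.2500 (exercise)
Node u (S = 112.5): continuation = 1/1.05·[0.4375·0.0000 + 0.5625·16.0045] = 8.5738; exercise value = 0.0000 ≤ continuation, so V_u = 8.5738
Node d (S = 52.5): continuation = 1/1.05·[0.4375·16.0045 + 0.5625·48.2500] = 32.5167; exercise value = 32.5000 ≤ continuation, so V_d = 32.5167
Node 0 (S = 75): continuation = 1/1.05·[0.4375·8.5738 + 0.5625·32.5167] = 20.9921; exercise value = 10.0000 ≤ continuation, so V_0 = 20.9921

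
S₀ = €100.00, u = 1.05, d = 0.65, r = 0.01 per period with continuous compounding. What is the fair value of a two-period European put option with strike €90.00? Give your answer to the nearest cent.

Risk-neutral probability p = (e^0.01 − 0.65)/(1.05 − 0.65) = 0.3601/0.4000 = 0.9001
Terminal stock prices: S_uu = 110.2, S_ud = 68.25, S_dd = 42.25
Terminal payoffs (K − S): max(-20.25, 0) = 0, max(21.75, 0) = 21.75, max(47.75, 0) = 47.75
Node u (S = 105): V_u = e^(−0.01)·[0.9001·0.0000 + 0.0999·21.7500] = 2.1507
Node d (S = 65): V_d = e^(−0.01)·[0.9001·21.7500 + 0.0999·47.7500] = 24.1045
Node 0 (S = 100): V_0 = e^(−0.01)·[0.9001·2.1507 + 0.0999·24.1045] = 4.3001

€4.30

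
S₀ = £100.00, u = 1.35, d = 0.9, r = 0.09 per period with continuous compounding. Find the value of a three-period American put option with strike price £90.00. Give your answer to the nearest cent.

£2.43

Risk-neutral probability p = (e^0.09 − 0.9)/(1.35 − 0.9) = 0.1942/0.4500 = 0.4315
Terminal stock prices: S_uuu = 246, S_uud = 164, S_udd = 109.4, S_ddd = 72.9
Terminal payoffs (K − S): max(-156, 0) = 0, max(-74.03, 0) = 0, max(-19.35, 0) = 0, max(17.1, 0) = 17.1
Node uu (S = 182.3): continuation = e^(−0.09)·[0.4315·0.0000 + 0.5685·0.0000] = 0.0000; exercise value = 0.0000 ≤ continuation, so V_uu = 0.0000
Node ud (S = 121.5): continuation = e^(−0.09)·[0.4315·0.0000 + 0.5685·0.0000] = 0.0000; exercise value = 0.0000 ≤ continuation, so V_ud = 0.0000
Node dd (S = 81): continuation = e^(−0.09)·[0.4315·0.0000 + 0.5685·17.1000] = 8.8847; exercise value = 9.0000 > continuation, so V_dd = 9.0000 (exercise)
Node u (S = 135): continuation = e^(−0.09)·[0.4315·0.0000 + 0.5685·0.0000] = 0.0000; exercise value = 0.0000 ≤ continuation, so V_u = 0.0000
Node d (S = 90): continuation = e^(−0.09)·[0.4315·0.0000 + 0.5685·9.0000] = 4.6761; exercise value = 0.0000 ≤ continuation, so V_d = 4.6761
Node 0 (S = 100): continuation = e^(−0.09)·[0.4315·0.0000 + 0.5685·4.6761] = 2.4296; exercise value = 0.0000 ≤ continuation, so V_0 = 2.4296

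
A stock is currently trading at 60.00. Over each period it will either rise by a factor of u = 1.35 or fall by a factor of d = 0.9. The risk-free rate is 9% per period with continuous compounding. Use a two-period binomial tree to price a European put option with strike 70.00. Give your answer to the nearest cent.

5.78

Risk-neutral probability p = (e^0.09 − 0.9)/(1.35 − 0.9) = 0.1942/0.4500 = 0.4315
Terminal stock prices: S_uu = 109.4, S_ud = 72.9, S_dd = 48.6
Terminal payoffs (K − S): max(-39.35, 0) = 0, max(-2.9, 0) = 0, max(21.4, 0) = 21.4
Node u (S = 81): V_u = e^(−0.09)·[0.4315·0.0000 + 0.5685·0.0000] = 0.0000
Node d (S = 54): V_d = e^(−0.09)·[0.4315·0.0000 + 0.5685·21.4000] = 11.1188
Node 0 (S = 60): V_0 = e^(−0.09)·[0.4315·0.0000 + 0.5685·11.1188] = 5.7770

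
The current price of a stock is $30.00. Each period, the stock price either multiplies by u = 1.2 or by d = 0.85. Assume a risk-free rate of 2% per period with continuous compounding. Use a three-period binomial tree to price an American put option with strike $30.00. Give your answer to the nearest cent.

Risk-neutral probability p = (e^0.02 − 0.85)/(1.2 − 0.85) = 0.1702/0.3500 = 0.4863
Terminal stock prices: S_uuu = 51.84, S_uud = 36.72, S_udd = 26.01, S_ddd = 18.42
Terminal payoffs (K − S): max(-21.84, 0) = 0, max(-6.72, 0) = 0, max(3.99, 0) = 3.99, max(11.58, 0) = 11.58
Node uu (S = 43.2): continuation = e^(−0.02)·[0.4863·0.0000 + 0.5137·0.0000] = 0.0000; exercise value = 0.0000 ≤ continuation, so V_uu = 0.0000
Node ud (S = 30.6): continuation = e^(−0.02)·[0.4863·0.0000 + 0.5137·3.9900] = 2.0091; exercise value = 0.0000 ≤ continuation, so V_ud = 2.0091
Node dd (S = 21.67): continuation = e^(−0.02)·[0.4863·3.9900 + 0.5137·11.5763] = 7.7310; exercise value = 8.3250 > continuation, so V_dd = 8.3250 (exercise)
Node u (S = 36): continuation = e^(−0.02)·[0.4863·0.0000 + 0.5137·2.0091] = 1.0117; exercise value = 0.0000 ≤ continuation, so V_u = 1.0117
Node d (S = 25.5): continuation = e^(−0.02)·[0.4863·2.0091 + 0.5137·8.3250] = 5.1496; exercise value = 4.5000 ≤ continuation, so V_d = 5.1496
Node 0 (S = 30): continuation = e^(−0.02)·[0.4863·1.0117 + 0.5137·5.1496] = 3.0753; exercise value = 0.0000 ≤ continuation, so V_0 = 3.0753

$3.08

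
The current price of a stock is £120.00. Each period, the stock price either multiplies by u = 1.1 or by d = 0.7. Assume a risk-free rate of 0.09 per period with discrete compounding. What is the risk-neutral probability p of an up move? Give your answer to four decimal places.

Risk-neutral probability p = (1 + 0.09 − 0.7)/(1.1 − 0.7) = 0.3900/0.4000 = 0.9750

p = 0.9750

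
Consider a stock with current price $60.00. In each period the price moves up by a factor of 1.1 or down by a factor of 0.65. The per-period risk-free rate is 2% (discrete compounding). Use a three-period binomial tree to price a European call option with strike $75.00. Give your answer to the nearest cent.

Risk-neutral probability p = (1 + 0.02 − 0.65)/(1.1 − 0.65) = 0.3700/0.4500 = 0.8222
Terminal stock prices: S_uuu = 79.86, S_uud = 47.19, S_udd = 27.89, S_ddd = 16.48
Terminal payoffs (S − K): max(4.86, 0) = 4.86, max(-27.81, 0) = 0, max(-47.11, 0) = 0, max(-58.52, 0) = 0
Node uu (S = 72.6): V_uu = 1/1.02·[0.8222·4.8600 + 0.1778·0.0000] = 3.9176
Node ud (S = 42.9): V_ud = 1/1.02·[0.8222·0.0000 + 0.1778·0.0000] = 0.0000
Node dd (S = 25.35): V_dd = 1/1.02·[0.8222·0.0000 + 0.1778·0.0000] = 0.0000
Node u (S = 66): V_u = 1/1.02·[0.8222·3.9176 + 0.1778·0.0000] = 3.1580
Node d (S = 39): V_d = 1/1.02·[0.8222·0.0000 + 0.1778·0.0000] = 0.0000
Node 0 (S = 60): V_0 = 1/1.02·[0.8222·3.1580 + 0.1778·0.0000] = 2.5457

$2.55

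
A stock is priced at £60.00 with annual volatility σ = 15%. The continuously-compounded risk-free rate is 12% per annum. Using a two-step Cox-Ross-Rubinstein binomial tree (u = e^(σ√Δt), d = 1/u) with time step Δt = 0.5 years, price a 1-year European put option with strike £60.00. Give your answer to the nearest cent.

CRR parameters: u = e^(σ√Δt) = e^(0.15·√0.5) = 1.1119, d = 1/u = 0.8994
Per-period rate: rΔt = 0.12·0.5 = 0.06, so R = e^0.06 = 1.0618
Risk-neutral probability p = (e^0.06 − 0.8994)/(1.1119 − 0.8994) = 0.1625/0.2125 = 0.7645
Terminal stock prices: S_uu = 74.18, S_ud = 60, S_dd = 48.53
Terminal payoffs (K − S): max(-14.18, 0) = 0, max(0, 0) = 0, max(11.47, 0) = 11.47
Node u (S = 66.71): V_u = e^(−0.06)·[0.7645·0.0000 + 0.2355·0.0000] = 0.0000
Node d (S = 53.96): V_d = e^(−0.06)·[0.7645·0.0000 + 0.2355·11.4685] = 2.5440
Node 0 (S = 60): V_0 = e^(−0.06)·[0.7645·0.0000 + 0.2355·2.5440] = 0.5643

£0.56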